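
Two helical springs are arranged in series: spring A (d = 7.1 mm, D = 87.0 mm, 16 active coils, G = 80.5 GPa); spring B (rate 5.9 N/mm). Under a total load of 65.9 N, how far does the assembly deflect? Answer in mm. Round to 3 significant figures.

k_A = Gd⁴/(8D³N_a) = (80.5×10³)(7.1⁴)/(8·87.0³·16) = 2.427 N/mm
Series: 1/k_eq = 1/2.427 + 1/5.9 = 0.58153; k_eq = 1.7196 N/mm
δ = F/k_eq = 65.9/1.7196 = 38.323 mm

38.3 mm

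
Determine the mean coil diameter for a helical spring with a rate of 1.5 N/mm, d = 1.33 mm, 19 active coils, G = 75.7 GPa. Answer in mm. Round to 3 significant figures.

10.1 mm

D = (Gd⁴/(8N_a·k))^(1/3) = (75.7×10³·1.33⁴/(8·19·1.5))^(1/3)
  = (1038.89)^(1/3) = 10.1280 mm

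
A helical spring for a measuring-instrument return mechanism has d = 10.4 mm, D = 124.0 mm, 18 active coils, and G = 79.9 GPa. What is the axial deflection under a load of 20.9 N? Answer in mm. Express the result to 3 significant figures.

6.14 mm

k = Gd⁴/(8D³N_a) = (79.9×10³)(10.4⁴)/(8·124.0³·18) = 3.4045 N/mm
δ = F/k = 20.9 / 3.4045 = 6.1389 mm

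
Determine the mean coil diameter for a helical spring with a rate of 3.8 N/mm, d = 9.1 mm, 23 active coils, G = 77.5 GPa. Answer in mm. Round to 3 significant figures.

D = (Gd⁴/(8N_a·k))^(1/3) = (77.5×10³·9.1⁴/(8·23·3.8))^(1/3)
  = (760091)^(1/3) = 91.2617 mm

91.3 mm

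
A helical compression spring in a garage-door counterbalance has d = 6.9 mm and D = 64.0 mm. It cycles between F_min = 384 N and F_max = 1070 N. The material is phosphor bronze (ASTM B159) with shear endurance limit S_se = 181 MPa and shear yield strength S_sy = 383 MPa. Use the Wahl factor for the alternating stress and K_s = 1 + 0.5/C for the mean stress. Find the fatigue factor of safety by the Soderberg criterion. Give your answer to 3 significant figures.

0.481

C = D/d = 64.0/6.9 = 9.2754; K_W = (4C−1)/(4C−4)+0.615/C = 1.1569; K_s = 1+0.5/C = 1.0539
F_a = (F_max−F_min)/2 = 343 N; F_m = (F_max+F_min)/2 = 727 N
τ_a = K_W·8F_aD/(πd³) = 1.1569 × 170.16 = 196.87 MPa
τ_m = K_s·8F_mD/(πd³) = 1.0539 × 360.67 = 380.11 MPa
Soderberg: 1/n_f = τ_a/S_se + τ_m/S_sy = 196.87/181 + 380.11/383 = 1.08767 + 0.99245 = 2.0801
n_f = 1/2.0801 = 0.4807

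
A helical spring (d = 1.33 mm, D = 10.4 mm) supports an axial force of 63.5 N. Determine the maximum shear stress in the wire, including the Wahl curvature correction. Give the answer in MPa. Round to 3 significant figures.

850 MPa

Spring index C = D/d = 10.4/1.33 = 7.8195
K_W = (4C−1)/(4C−4) + 0.615/C = 30.278/27.278 + 0.0786 = 1.1886
τ₀ = 8FD/(πd³) = 8·63.5·10.4/(π·1.33³) = 5283.2/7.391 = 714.81 MPa
τ_max = K·τ₀ = 1.1886 × 714.81 = 849.65 MPa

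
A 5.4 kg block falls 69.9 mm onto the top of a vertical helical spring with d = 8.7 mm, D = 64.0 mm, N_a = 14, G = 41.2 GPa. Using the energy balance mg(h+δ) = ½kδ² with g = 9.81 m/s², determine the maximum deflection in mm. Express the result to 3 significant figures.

37.6 mm

k = Gd⁴/(8D³N_a) = (41.2×10³)(8.7⁴)/(8·64.0³·14) = 8.0393 N/mm
W = mg = 5.4 × 9.81 = 52.974 N
½kδ² − Wδ − Wh = 0 → δ = (W + √(W² + 2kWh))/k
δ = (52.974 + √(2806.2 + 59536.9))/8.0393 = (52.974 + 249.69)/8.0393 = 37.648 mm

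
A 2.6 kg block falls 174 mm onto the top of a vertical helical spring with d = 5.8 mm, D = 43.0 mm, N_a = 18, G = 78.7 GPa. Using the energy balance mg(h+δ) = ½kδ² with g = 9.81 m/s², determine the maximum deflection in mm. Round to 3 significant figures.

37.2 mm

k = Gd⁴/(8D³N_a) = (78.7×10³)(5.8⁴)/(8·43.0³·18) = 7.7789 N/mm
W = mg = 2.6 × 9.81 = 25.506 N
½kδ² − Wδ − Wh = 0 → δ = (W + √(W² + 2kWh))/k
δ = (25.506 + √(650.56 + 69046.3))/7.7789 = (25.506 + 264)/7.7789 = 37.217 mm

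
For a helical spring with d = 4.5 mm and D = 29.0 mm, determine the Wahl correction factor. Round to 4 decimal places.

1.2332

C = D/d = 29.0/4.5 = 6.4444
K_W = (4C−1)/(4C−4) + 0.615/C = 24.778/21.778 + 0.0954 = 1.2332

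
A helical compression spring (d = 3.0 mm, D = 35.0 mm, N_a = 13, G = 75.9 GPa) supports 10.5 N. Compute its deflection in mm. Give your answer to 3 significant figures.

k = Gd⁴/(8D³N_a) = (75.9×10³)(3.0⁴)/(8·35.0³·13) = 1.3788 N/mm
δ = F/k = 10.5 / 1.3788 = 7.6155 mm

7.62 mm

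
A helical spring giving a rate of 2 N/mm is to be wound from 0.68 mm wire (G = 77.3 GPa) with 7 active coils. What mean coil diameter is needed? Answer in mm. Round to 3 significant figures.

5.28 mm

D = (Gd⁴/(8N_a·k))^(1/3) = (77.3×10³·0.68⁴/(8·7·2))^(1/3)
  = (147.57)^(1/3) = 5.2844 mm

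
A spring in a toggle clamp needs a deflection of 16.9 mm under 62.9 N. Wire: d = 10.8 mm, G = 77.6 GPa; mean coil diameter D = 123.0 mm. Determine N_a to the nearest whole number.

Required rate k = F/δ = 62.9/16.9 = 3.7219 N/mm
N_a = Gd⁴/(8D³k) = (77.6×10³ × 10.8⁴)/(8 × 123.0³ × 3.7219)
    = 1.05574e+09 / 5.54076e+07 = 19.05 → 19 coils

19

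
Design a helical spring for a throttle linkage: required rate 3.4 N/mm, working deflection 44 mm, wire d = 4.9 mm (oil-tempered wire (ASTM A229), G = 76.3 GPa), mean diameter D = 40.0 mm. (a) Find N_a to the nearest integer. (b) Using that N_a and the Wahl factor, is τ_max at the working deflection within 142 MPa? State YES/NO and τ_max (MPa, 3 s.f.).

(a) 25 coils; (b) NO, τ_max = 154 MPa

N_a = Gd⁴/(8D³k) = (76.3×10³)(4.9⁴)/(8·40.0³·3.4) = 25.27 → N_a = 25
Actual rate k = Gd⁴/(8D³·25) = 3.4364 N/mm
Working load F = kδ = 3.4364·44 = 151.2 N
C = 40.0/4.9 = 8.1633; K_W = (4C−1)/(4C−4)+0.615/C = 1.1800
τ_max = K_W·8FD/(πd³) = 1.1800·130.91 = 154.48 MPa
τ_max > 142 MPa → exceeds allowable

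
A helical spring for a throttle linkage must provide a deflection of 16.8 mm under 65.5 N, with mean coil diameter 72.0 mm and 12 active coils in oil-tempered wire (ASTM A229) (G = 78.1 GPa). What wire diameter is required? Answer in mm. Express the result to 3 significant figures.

6.50 mm

Required rate k = F/δ = 65.5/16.8 = 3.8988 N/mm
d = (8D³N_a·k / G)^(1/4) = (8·72.0³·12·3.8988 / (78.1×10³))^0.25
  = (1788.8)^0.25 = 6.5034 mm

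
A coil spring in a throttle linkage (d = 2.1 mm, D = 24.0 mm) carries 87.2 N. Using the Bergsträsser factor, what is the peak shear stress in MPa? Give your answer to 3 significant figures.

Spring index C = D/d = 24.0/2.1 = 11.4286
K_B = (4C+2)/(4C−3) = 47.714/42.714 = 1.1171
τ₀ = 8FD/(πd³) = 8·87.2·24.0/(π·2.1³) = 16742.4/29.094 = 575.45 MPa
τ_max = K·τ₀ = 1.1171 × 575.45 = 642.81 MPa

643 MPa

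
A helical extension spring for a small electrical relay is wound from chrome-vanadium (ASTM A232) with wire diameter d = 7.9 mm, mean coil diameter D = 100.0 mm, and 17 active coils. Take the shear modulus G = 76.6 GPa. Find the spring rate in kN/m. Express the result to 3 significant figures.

k = Gd⁴/(8D³N_a) = (76.6×10³ × 7.9⁴) / (8 × 100.0³ × 17)
  = 2.98358e+08 / 1.36e+08 = 2.1938 N/mm

2.19 kN/m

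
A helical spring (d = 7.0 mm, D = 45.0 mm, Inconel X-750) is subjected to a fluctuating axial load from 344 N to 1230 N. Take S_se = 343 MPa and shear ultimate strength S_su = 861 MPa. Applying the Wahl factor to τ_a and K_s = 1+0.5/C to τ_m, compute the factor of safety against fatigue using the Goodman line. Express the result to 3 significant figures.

1.16

C = D/d = 45.0/7.0 = 6.4286; K_W = (4C−1)/(4C−4)+0.615/C = 1.2338; K_s = 1+0.5/C = 1.0778
F_a = (F_max−F_min)/2 = 443 N; F_m = (F_max+F_min)/2 = 787 N
τ_a = K_W·8F_aD/(πd³) = 1.2338 × 148 = 182.61 MPa
τ_m = K_s·8F_mD/(πd³) = 1.0778 × 262.93 = 283.38 MPa
Goodman: 1/n_f = τ_a/S_se + τ_m/S_su = 182.61/343 + 283.38/861 = 0.53238 + 0.32912 = 0.8615
n_f = 1/0.8615 = 1.161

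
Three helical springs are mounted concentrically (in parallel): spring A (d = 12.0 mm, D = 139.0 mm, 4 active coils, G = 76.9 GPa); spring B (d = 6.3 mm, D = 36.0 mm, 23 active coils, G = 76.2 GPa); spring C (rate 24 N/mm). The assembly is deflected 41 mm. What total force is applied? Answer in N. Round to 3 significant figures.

k_A = Gd⁴/(8D³N_a) = (76.9×10³)(12.0⁴)/(8·139.0³·4) = 18.555 N/mm
k_B = Gd⁴/(8D³N_a) = (76.2×10³)(6.3⁴)/(8·36.0³·23) = 13.983 N/mm
Parallel: k_eq = 18.555 + 13.983 + 24 = 56.538 N/mm
F = k_eq·δ = 56.538·41 = 2318 N

2320 N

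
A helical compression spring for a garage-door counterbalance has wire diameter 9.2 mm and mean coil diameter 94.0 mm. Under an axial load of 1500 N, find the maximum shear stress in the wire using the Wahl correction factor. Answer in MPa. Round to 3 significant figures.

526 MPa

Spring index C = D/d = 94.0/9.2 = 10.2174
K_W = (4C−1)/(4C−4) + 0.615/C = 39.870/36.870 + 0.0602 = 1.1416
τ₀ = 8FD/(πd³) = 8·1500·94.0/(π·9.2³) = 1.128e+06/2446.3 = 461.1 MPa
τ_max = K·τ₀ = 1.1416 × 461.1 = 526.37 MPa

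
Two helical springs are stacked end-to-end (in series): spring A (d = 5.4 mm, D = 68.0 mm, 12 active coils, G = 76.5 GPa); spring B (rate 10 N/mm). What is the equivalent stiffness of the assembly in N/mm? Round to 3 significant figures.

k_A = Gd⁴/(8D³N_a) = (76.5×10³)(5.4⁴)/(8·68.0³·12) = 2.155 N/mm
Series: 1/k_eq = 1/2.155 + 1/10 = 0.56405; k_eq = 1.7729 N/mm

1.77 N/mm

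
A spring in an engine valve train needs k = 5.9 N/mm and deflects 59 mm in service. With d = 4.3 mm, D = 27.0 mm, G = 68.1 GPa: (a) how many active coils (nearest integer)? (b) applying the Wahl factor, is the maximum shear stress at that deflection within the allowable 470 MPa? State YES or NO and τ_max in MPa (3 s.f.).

(a) 25 coils; (b) YES, τ_max = 374 MPa

N_a = Gd⁴/(8D³k) = (68.1×10³)(4.3⁴)/(8·27.0³·5.9) = 25.06 → N_a = 25
Actual rate k = Gd⁴/(8D³·25) = 5.9142 N/mm
Working load F = kδ = 5.9142·59 = 348.94 N
C = 27.0/4.3 = 6.2791; K_W = (4C−1)/(4C−4)+0.615/C = 1.2400
τ_max = K_W·8FD/(πd³) = 1.2400·301.75 = 374.18 MPa
τ_max ≤ 470 MPa → acceptable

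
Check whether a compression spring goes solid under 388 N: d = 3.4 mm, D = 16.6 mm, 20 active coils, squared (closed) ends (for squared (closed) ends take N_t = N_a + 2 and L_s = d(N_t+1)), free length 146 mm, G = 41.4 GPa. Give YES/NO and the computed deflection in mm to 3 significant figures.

k = Gd⁴/(8D³N_a) = (41.4×10³)(3.4⁴)/(8·16.6³·20) = 7.5591 N/mm
N_t = 22; L_s = 3.4·23 = 78.2 mm; δ_solid = L₀ − L_s = 146 − 78.2 = 67.8 mm
δ = F/k = 388/7.5591 = 51.329 mm
δ < δ_solid → spring does not go solid

NO, δ = 51.3 mm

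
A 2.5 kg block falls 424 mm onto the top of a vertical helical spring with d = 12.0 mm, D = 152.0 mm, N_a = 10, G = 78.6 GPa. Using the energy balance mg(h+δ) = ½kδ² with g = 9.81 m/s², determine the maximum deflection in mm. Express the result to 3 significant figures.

k = Gd⁴/(8D³N_a) = (78.6×10³)(12.0⁴)/(8·152.0³·10) = 5.8013 N/mm
W = mg = 2.5 × 9.81 = 24.525 N
½kδ² − Wδ − Wh = 0 → δ = (W + √(W² + 2kWh))/k
δ = (24.525 + √(601.48 + 120651))/5.8013 = (24.525 + 348.21)/5.8013 = 64.251 mm

64.3 mm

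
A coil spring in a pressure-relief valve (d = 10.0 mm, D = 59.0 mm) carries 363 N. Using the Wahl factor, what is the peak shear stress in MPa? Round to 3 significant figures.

68.6 MPa

Spring index C = D/d = 59.0/10.0 = 5.9000
K_W = (4C−1)/(4C−4) + 0.615/C = 22.600/19.600 + 0.1042 = 1.2573
τ₀ = 8FD/(πd³) = 8·363·59.0/(π·10.0³) = 171336/3141.6 = 54.538 MPa
τ_max = K·τ₀ = 1.2573 × 54.538 = 68.57 MPa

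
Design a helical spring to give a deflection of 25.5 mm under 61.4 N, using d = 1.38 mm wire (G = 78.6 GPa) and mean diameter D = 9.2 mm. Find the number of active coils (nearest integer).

Required rate k = F/δ = 61.4/25.5 = 2.4078 N/mm
N_a = Gd⁴/(8D³k) = (78.6×10³ × 1.38⁴)/(8 × 9.2³ × 2.4078)
    = 285062 / 14999.7 = 19 → 19 coils

19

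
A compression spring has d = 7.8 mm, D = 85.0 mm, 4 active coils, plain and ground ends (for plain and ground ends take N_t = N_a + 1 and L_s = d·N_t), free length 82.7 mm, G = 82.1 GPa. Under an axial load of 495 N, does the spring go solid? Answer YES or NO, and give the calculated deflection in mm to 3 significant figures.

k = Gd⁴/(8D³N_a) = (82.1×10³)(7.8⁴)/(8·85.0³·4) = 15.464 N/mm
N_t = 5; L_s = 7.8·5 = 39 mm; δ_solid = L₀ − L_s = 82.7 − 39 = 43.7 mm
δ = F/k = 495/15.464 = 32.01 mm
δ < δ_solid → spring does not go solid

NO, δ = 32.0 mm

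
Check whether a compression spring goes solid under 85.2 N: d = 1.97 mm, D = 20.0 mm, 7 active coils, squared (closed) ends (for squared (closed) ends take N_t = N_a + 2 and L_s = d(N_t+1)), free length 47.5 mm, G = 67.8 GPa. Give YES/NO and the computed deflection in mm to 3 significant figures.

YES, δ = 37.4 mm

k = Gd⁴/(8D³N_a) = (67.8×10³)(1.97⁴)/(8·20.0³·7) = 2.2794 N/mm
N_t = 9; L_s = 1.97·10 = 19.7 mm; δ_solid = L₀ − L_s = 47.5 − 19.7 = 27.8 mm
δ = F/k = 85.2/2.2794 = 37.379 mm
δ ≥ δ_solid → spring goes solid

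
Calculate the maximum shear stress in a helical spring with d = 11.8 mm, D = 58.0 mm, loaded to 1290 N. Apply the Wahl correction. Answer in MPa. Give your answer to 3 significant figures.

Spring index C = D/d = 58.0/11.8 = 4.9153
K_W = (4C−1)/(4C−4) + 0.615/C = 18.661/15.661 + 0.1251 = 1.3167
τ₀ = 8FD/(πd³) = 8·1290·58.0/(π·11.8³) = 598560/5161.7 = 115.96 MPa
τ_max = K·τ₀ = 1.3167 × 115.96 = 152.68 MPa

153 MPa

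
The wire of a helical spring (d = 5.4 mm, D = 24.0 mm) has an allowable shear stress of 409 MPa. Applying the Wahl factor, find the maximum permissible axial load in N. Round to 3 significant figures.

C = D/d = 24.0/5.4 = 4.4444
K_W = (4C−1)/(4C−4) + 0.615/C = 16.778/13.778 + 0.1384 = 1.3561
τ_max = K·8FD/(πd³) → F_max = τ_allow·πd³/(8DK)
F_max = 409·π·5.4³/(8·24.0·1.3561) = 2.0233e+05/260.37 = 777.06 N

777 N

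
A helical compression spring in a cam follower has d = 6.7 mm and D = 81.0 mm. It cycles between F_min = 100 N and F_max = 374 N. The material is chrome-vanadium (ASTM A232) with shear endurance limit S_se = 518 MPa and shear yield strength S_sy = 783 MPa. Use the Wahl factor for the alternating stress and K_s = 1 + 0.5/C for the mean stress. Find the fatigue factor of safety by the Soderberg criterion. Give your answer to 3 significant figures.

2.39

C = D/d = 81.0/6.7 = 12.0896; K_W = (4C−1)/(4C−4)+0.615/C = 1.1185; K_s = 1+0.5/C = 1.0414
F_a = (F_max−F_min)/2 = 137 N; F_m = (F_max+F_min)/2 = 237 N
τ_a = K_W·8F_aD/(πd³) = 1.1185 × 93.955 = 105.09 MPa
τ_m = K_s·8F_mD/(πd³) = 1.0414 × 162.54 = 169.26 MPa
Soderberg: 1/n_f = τ_a/S_se + τ_m/S_sy = 105.09/518 + 169.26/783 = 0.20287 + 0.21617 = 0.41904
n_f = 1/0.41904 = 2.386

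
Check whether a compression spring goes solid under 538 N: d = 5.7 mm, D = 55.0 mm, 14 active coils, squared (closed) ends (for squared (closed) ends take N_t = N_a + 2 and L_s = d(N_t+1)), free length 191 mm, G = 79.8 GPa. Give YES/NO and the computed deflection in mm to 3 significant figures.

k = Gd⁴/(8D³N_a) = (79.8×10³)(5.7⁴)/(8·55.0³·14) = 4.5206 N/mm
N_t = 16; L_s = 5.7·17 = 96.9 mm; δ_solid = L₀ − L_s = 191 − 96.9 = 94.1 mm
δ = F/k = 538/4.5206 = 119.01 mm
δ ≥ δ_solid → spring goes solid

YES, δ = 119 mm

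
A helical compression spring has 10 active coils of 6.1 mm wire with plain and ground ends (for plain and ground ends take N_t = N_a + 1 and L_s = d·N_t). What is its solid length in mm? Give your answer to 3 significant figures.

67.1 mm

plain and ground ends: N_t = N_a + 1 = 10 + 1 = 11
L_s = d·N_t = 6.1 × 11 = 67.1 mm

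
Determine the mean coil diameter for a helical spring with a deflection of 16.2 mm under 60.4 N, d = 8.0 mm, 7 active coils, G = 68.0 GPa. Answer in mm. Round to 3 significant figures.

Required rate k = F/δ = 60.4/16.2 = 3.7284 N/mm
D = (Gd⁴/(8N_a·k))^(1/3) = (68.0×10³·8.0⁴/(8·7·3.7284))^(1/3)
  = (1.33401e+06)^(1/3) = 110.0828 mm

110 mm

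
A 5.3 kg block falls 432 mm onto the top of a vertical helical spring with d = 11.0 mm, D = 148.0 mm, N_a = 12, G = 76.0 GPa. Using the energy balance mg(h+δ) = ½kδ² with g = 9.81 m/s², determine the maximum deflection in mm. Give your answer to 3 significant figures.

k = Gd⁴/(8D³N_a) = (76.0×10³)(11.0⁴)/(8·148.0³·12) = 3.5754 N/mm
W = mg = 5.3 × 9.81 = 51.993 N
½kδ² − Wδ − Wh = 0 → δ = (W + √(W² + 2kWh))/k
δ = (51.993 + √(2703.3 + 160615))/3.5754 = (51.993 + 404.13)/3.5754 = 127.57 mm

128 mm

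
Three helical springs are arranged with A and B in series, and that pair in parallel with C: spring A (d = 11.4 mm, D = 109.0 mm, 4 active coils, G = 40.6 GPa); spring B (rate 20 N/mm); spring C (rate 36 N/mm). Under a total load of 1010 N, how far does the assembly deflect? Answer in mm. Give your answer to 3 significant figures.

k_A = Gd⁴/(8D³N_a) = (40.6×10³)(11.4⁴)/(8·109.0³·4) = 16.547 N/mm
Springs A,B series: k_AB = 1/(1/16.547+1/20) = 9.0552 N/mm; parallel with C: k_eq = 9.0552+36 = 45.055 N/mm
δ = F/k_eq = 1010/45.055 = 22.417 mm

22.4 mm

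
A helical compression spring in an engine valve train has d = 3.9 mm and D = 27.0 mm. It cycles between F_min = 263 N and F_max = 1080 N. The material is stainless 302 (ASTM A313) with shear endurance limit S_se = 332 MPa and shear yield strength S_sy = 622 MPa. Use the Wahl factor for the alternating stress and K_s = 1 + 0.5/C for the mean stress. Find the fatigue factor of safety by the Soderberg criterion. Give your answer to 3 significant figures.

C = D/d = 27.0/3.9 = 6.9231; K_W = (4C−1)/(4C−4)+0.615/C = 1.2155; K_s = 1+0.5/C = 1.0722
F_a = (F_max−F_min)/2 = 408.5 N; F_m = (F_max+F_min)/2 = 671.5 N
τ_a = K_W·8F_aD/(πd³) = 1.2155 × 473.48 = 575.5 MPa
τ_m = K_s·8F_mD/(πd³) = 1.0722 × 778.32 = 834.53 MPa
Soderberg: 1/n_f = τ_a/S_se + τ_m/S_sy = 575.5/332 + 834.53/622 = 1.73342 + 1.34168 = 3.0751
n_f = 1/3.0751 = 0.3252

0.325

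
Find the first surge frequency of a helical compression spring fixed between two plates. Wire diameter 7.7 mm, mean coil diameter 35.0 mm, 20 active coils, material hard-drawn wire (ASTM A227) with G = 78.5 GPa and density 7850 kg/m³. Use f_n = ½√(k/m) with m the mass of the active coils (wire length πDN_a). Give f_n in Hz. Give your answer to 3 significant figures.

112 Hz

k = Gd⁴/(8D³N_a) = (78.5×10³)(7.7⁴)/(8·35.0³·20) = 40.226 N/mm = 40226 N/m
Wire length L = πDN_a = π·35.0·20 = 2199.1 mm
m = ρ·(πd²/4)·L = 7850 × 46.566×10⁻⁶ m² × 2.1991 m = 0.80388 kg
f_n = ½√(k/m) = 0.5·√(40226/0.80388) = 0.5·√(50040) = 111.85 Hz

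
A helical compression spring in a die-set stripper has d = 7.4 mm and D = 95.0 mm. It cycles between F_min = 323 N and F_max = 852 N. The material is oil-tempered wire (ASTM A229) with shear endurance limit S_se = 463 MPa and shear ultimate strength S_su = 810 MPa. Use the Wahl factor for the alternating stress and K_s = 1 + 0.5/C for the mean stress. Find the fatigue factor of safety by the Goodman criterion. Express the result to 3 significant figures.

1.21

C = D/d = 95.0/7.4 = 12.8378; K_W = (4C−1)/(4C−4)+0.615/C = 1.1113; K_s = 1+0.5/C = 1.0389
F_a = (F_max−F_min)/2 = 264.5 N; F_m = (F_max+F_min)/2 = 587.5 N
τ_a = K_W·8F_aD/(πd³) = 1.1113 × 157.9 = 175.47 MPa
τ_m = K_s·8F_mD/(πd³) = 1.0389 × 350.73 = 364.39 MPa
Goodman: 1/n_f = τ_a/S_se + τ_m/S_su = 175.47/463 + 364.39/810 = 0.37899 + 0.44987 = 0.82886
n_f = 1/0.82886 = 1.206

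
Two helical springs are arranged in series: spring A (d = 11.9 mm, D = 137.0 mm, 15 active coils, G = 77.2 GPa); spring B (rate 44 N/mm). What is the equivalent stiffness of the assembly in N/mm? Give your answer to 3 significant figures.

4.50 N/mm

k_A = Gd⁴/(8D³N_a) = (77.2×10³)(11.9⁴)/(8·137.0³·15) = 5.0172 N/mm
Series: 1/k_eq = 1/5.0172 + 1/44 = 0.22204; k_eq = 4.5037 N/mm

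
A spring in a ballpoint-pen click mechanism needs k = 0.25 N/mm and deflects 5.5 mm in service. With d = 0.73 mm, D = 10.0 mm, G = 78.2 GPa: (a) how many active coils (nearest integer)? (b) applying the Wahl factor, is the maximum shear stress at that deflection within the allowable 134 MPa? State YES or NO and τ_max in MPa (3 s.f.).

N_a = Gd⁴/(8D³k) = (78.2×10³)(0.73⁴)/(8·10.0³·0.25) = 11.1 → N_a = 11
Actual rate k = Gd⁴/(8D³·11) = 0.25236 N/mm
Working load F = kδ = 0.25236·5.5 = 1.388 N
C = 10.0/0.73 = 13.6986; K_W = (4C−1)/(4C−4)+0.615/C = 1.1040
τ_max = K_W·8FD/(πd³) = 1.1040·90.855 = 100.3 MPa
τ_max ≤ 134 MPa → acceptable

(a) 11 coils; (b) YES, τ_max = 100 MPa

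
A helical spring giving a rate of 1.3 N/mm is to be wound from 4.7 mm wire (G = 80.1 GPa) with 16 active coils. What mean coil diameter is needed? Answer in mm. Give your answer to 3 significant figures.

61.7 mm

D = (Gd⁴/(8N_a·k))^(1/3) = (80.1×10³·4.7⁴/(8·16·1.3))^(1/3)
  = (234893)^(1/3) = 61.7007 mm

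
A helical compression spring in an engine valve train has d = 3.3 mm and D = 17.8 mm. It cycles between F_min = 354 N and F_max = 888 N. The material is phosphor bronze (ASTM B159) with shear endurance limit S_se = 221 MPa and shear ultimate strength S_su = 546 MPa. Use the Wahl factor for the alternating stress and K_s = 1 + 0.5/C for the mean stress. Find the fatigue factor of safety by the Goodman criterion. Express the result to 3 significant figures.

C = D/d = 17.8/3.3 = 5.3939; K_W = (4C−1)/(4C−4)+0.615/C = 1.2847; K_s = 1+0.5/C = 1.0927
F_a = (F_max−F_min)/2 = 267 N; F_m = (F_max+F_min)/2 = 621 N
τ_a = K_W·8F_aD/(πd³) = 1.2847 × 336.77 = 432.65 MPa
τ_m = K_s·8F_mD/(πd³) = 1.0927 × 783.27 = 855.87 MPa
Goodman: 1/n_f = τ_a/S_se + τ_m/S_su = 432.65/221 + 855.87/546 = 1.95768 + 1.56753 = 3.5252
n_f = 1/3.5252 = 0.2837

0.284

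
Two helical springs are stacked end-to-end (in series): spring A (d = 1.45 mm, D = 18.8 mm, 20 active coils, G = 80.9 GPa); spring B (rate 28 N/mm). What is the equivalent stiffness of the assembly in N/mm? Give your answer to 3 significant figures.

0.332 N/mm

k_A = Gd⁴/(8D³N_a) = (80.9×10³)(1.45⁴)/(8·18.8³·20) = 0.33638 N/mm
Series: 1/k_eq = 1/0.33638 + 1/28 = 3.0086; k_eq = 0.33238 N/mm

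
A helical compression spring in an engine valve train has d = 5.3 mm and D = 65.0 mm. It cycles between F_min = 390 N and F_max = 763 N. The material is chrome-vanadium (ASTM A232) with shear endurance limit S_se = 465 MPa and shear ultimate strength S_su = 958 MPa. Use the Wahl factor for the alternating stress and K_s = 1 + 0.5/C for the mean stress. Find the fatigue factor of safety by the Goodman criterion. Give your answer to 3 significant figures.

C = D/d = 65.0/5.3 = 12.2642; K_W = (4C−1)/(4C−4)+0.615/C = 1.1167; K_s = 1+0.5/C = 1.0408
F_a = (F_max−F_min)/2 = 186.5 N; F_m = (F_max+F_min)/2 = 576.5 N
τ_a = K_W·8F_aD/(πd³) = 1.1167 × 207.35 = 231.55 MPa
τ_m = K_s·8F_mD/(πd³) = 1.0408 × 640.95 = 667.08 MPa
Goodman: 1/n_f = τ_a/S_se + τ_m/S_su = 231.55/465 + 667.08/958 = 0.49797 + 0.69633 = 1.1943
n_f = 1/1.1943 = 0.8373

0.837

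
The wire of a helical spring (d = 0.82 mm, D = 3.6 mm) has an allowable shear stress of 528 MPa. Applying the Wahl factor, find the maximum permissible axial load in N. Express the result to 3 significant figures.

C = D/d = 3.6/0.82 = 4.3902
K_W = (4C−1)/(4C−4) + 0.615/C = 16.561/13.561 + 0.1401 = 1.3613
τ_max = K·8FD/(πd³) → F_max = τ_allow·πd³/(8DK)
F_max = 528·π·0.82³/(8·3.6·1.3613) = 914.59/39.206 = 23.328 N

23.3 N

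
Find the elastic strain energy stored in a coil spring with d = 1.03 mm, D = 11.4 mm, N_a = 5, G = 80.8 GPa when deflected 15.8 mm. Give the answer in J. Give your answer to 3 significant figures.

0.192 J

k = Gd⁴/(8D³N_a) = (80.8×10³)(1.03⁴)/(8·11.4³·5) = 1.5346 N/mm
U = ½kδ² = 0.5 × 1.5346 × 15.8² = 191.54 N·mm = 0.19154 J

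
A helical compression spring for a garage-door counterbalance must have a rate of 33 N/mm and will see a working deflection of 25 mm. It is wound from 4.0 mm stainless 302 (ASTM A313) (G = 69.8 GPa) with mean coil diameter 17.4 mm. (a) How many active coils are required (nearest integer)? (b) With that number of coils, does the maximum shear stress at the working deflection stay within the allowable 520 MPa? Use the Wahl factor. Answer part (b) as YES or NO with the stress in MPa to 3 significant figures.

N_a = Gd⁴/(8D³k) = (69.8×10³)(4.0⁴)/(8·17.4³·33) = 12.85 → N_a = 13
Actual rate k = Gd⁴/(8D³·13) = 32.615 N/mm
Working load F = kδ = 32.615·25 = 815.37 N
C = 17.4/4.0 = 4.3500; K_W = (4C−1)/(4C−4)+0.615/C = 1.3653
τ_max = K_W·8FD/(πd³) = 1.3653·564.5 = 770.69 MPa
τ_max > 520 MPa → exceeds allowable

(a) 13 coils; (b) NO, τ_max = 771 MPa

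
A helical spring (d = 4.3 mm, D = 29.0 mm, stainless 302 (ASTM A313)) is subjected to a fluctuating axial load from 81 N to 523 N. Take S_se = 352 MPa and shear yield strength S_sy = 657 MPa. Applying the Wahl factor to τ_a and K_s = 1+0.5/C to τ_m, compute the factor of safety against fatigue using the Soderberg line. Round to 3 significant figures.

C = D/d = 29.0/4.3 = 6.7442; K_W = (4C−1)/(4C−4)+0.615/C = 1.2218; K_s = 1+0.5/C = 1.0741
F_a = (F_max−F_min)/2 = 221 N; F_m = (F_max+F_min)/2 = 302 N
τ_a = K_W·8F_aD/(πd³) = 1.2218 × 205.27 = 250.79 MPa
τ_m = K_s·8F_mD/(πd³) = 1.0741 × 280.5 = 301.3 MPa
Soderberg: 1/n_f = τ_a/S_se + τ_m/S_sy = 250.79/352 + 301.3/657 = 0.71247 + 0.45860 = 1.1711
n_f = 1/1.1711 = 0.8539

0.854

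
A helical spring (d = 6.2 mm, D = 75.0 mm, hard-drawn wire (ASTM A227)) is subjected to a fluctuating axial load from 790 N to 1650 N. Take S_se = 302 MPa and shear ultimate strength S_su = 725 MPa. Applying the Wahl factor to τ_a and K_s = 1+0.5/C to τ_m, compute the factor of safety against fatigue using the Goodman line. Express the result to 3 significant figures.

C = D/d = 75.0/6.2 = 12.0968; K_W = (4C−1)/(4C−4)+0.615/C = 1.1184; K_s = 1+0.5/C = 1.0413
F_a = (F_max−F_min)/2 = 430 N; F_m = (F_max+F_min)/2 = 1220 N
τ_a = K_W·8F_aD/(πd³) = 1.1184 × 344.58 = 385.39 MPa
τ_m = K_s·8F_mD/(πd³) = 1.0413 × 977.66 = 1018.1 MPa
Goodman: 1/n_f = τ_a/S_se + τ_m/S_su = 385.39/302 + 1018.1/725 = 1.27613 + 1.40423 = 2.6804
n_f = 1/2.6804 = 0.3731

0.373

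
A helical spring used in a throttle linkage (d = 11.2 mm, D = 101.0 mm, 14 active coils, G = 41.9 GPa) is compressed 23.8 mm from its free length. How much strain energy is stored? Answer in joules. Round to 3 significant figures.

1.62 J

k = Gd⁴/(8D³N_a) = (41.9×10³)(11.2⁴)/(8·101.0³·14) = 5.7135 N/mm
U = ½kδ² = 0.5 × 5.7135 × 23.8² = 1618.2 N·mm = 1.6182 J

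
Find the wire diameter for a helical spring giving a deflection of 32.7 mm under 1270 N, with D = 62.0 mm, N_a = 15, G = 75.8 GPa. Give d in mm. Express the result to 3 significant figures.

Required rate k = F/δ = 1270/32.7 = 38.838 N/mm
d = (8D³N_a·k / G)^(1/4) = (8·62.0³·15·38.838 / (75.8×10³))^0.25
  = (14654)^0.25 = 11.0024 mm

11.0 mm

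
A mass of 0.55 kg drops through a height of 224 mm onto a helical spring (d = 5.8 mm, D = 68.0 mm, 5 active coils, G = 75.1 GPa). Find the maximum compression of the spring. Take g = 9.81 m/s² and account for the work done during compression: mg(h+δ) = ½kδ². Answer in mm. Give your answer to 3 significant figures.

19.7 mm

k = Gd⁴/(8D³N_a) = (75.1×10³)(5.8⁴)/(8·68.0³·5) = 6.7572 N/mm
W = mg = 0.55 × 9.81 = 5.3955 N
½kδ² − Wδ − Wh = 0 → δ = (W + √(W² + 2kWh))/k
δ = (5.3955 + √(29.111 + 16333.3))/6.7572 = (5.3955 + 127.92)/6.7572 = 19.729 mm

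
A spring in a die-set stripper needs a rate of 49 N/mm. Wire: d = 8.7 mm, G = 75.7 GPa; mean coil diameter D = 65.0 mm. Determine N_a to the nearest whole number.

N_a = Gd⁴/(8D³k) = (75.7×10³ × 8.7⁴)/(8 × 65.0³ × 49)
    = 4.33683e+08 / 1.07653e+08 = 4.029 → 4 coils

4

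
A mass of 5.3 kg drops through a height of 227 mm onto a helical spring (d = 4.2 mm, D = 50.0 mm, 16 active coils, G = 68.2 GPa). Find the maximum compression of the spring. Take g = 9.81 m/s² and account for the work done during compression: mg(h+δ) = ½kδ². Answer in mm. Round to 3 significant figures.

k = Gd⁴/(8D³N_a) = (68.2×10³)(4.2⁴)/(8·50.0³·16) = 1.3264 N/mm
W = mg = 5.3 × 9.81 = 51.993 N
½kδ² − Wδ − Wh = 0 → δ = (W + √(W² + 2kWh))/k
δ = (51.993 + √(2703.3 + 31308.5))/1.3264 = (51.993 + 184.42)/1.3264 = 178.24 mm

178 mm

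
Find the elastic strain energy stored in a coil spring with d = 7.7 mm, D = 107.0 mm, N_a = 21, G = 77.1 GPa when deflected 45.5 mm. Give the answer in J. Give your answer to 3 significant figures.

k = Gd⁴/(8D³N_a) = (77.1×10³)(7.7⁴)/(8·107.0³·21) = 1.3169 N/mm
U = ½kδ² = 0.5 × 1.3169 × 45.5² = 1363.2 N·mm = 1.3632 J

1.36 J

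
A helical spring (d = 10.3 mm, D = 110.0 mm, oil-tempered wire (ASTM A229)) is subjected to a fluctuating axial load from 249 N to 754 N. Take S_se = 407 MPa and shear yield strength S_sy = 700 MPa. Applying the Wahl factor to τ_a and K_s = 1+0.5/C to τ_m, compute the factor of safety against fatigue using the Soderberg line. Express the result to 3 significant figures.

2.68

C = D/d = 110.0/10.3 = 10.6796; K_W = (4C−1)/(4C−4)+0.615/C = 1.1351; K_s = 1+0.5/C = 1.0468
F_a = (F_max−F_min)/2 = 252.5 N; F_m = (F_max+F_min)/2 = 501.5 N
τ_a = K_W·8F_aD/(πd³) = 1.1351 × 64.727 = 73.469 MPa
τ_m = K_s·8F_mD/(πd³) = 1.0468 × 128.56 = 134.57 MPa
Soderberg: 1/n_f = τ_a/S_se + τ_m/S_sy = 73.469/407 + 134.57/700 = 0.18051 + 0.19225 = 0.37276
n_f = 1/0.37276 = 2.683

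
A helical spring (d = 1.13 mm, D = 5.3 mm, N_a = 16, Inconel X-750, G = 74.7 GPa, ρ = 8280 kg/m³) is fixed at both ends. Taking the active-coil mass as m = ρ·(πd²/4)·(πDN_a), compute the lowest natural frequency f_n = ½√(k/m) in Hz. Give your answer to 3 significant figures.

850 Hz

k = Gd⁴/(8D³N_a) = (74.7×10³)(1.13⁴)/(8·5.3³·16) = 6.3914 N/mm = 6391.4 N/m
Wire length L = πDN_a = π·5.3·16 = 266.41 mm
m = ρ·(πd²/4)·L = 8280 × 1.0029×10⁻⁶ m² × 0.26641 m = 0.0022122 kg
f_n = ½√(k/m) = 0.5·√(6391.4/0.0022122) = 0.5·√(2.8892e+06) = 849.88 Hz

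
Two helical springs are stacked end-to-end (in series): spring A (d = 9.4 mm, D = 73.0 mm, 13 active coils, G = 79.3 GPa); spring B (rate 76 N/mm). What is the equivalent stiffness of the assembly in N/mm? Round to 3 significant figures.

k_A = Gd⁴/(8D³N_a) = (79.3×10³)(9.4⁴)/(8·73.0³·13) = 15.303 N/mm
Series: 1/k_eq = 1/15.303 + 1/76 = 0.078504; k_eq = 12.738 N/mm

12.7 N/mm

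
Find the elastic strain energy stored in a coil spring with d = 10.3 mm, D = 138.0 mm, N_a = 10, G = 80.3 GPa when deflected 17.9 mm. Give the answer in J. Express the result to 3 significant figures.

0.689 J

k = Gd⁴/(8D³N_a) = (80.3×10³)(10.3⁴)/(8·138.0³·10) = 4.2987 N/mm
U = ½kδ² = 0.5 × 4.2987 × 17.9² = 688.67 N·mm = 0.68867 J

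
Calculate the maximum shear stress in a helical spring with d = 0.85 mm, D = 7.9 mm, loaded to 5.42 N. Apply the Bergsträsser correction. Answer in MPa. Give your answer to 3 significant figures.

204 MPa

Spring index C = D/d = 7.9/0.85 = 9.2941
K_B = (4C+2)/(4C−3) = 39.176/34.176 = 1.1463
τ₀ = 8FD/(πd³) = 8·5.42·7.9/(π·0.85³) = 342.544/1.9293 = 177.55 MPa
τ_max = K·τ₀ = 1.1463 × 177.55 = 203.52 MPa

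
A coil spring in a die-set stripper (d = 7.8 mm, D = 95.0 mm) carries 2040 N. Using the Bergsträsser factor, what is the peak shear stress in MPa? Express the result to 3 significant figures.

1150 MPa

Spring index C = D/d = 95.0/7.8 = 12.1795
K_B = (4C+2)/(4C−3) = 50.718/45.718 = 1.1094
τ₀ = 8FD/(πd³) = 8·2040·95.0/(π·7.8³) = 1.5504e+06/1490.8 = 1039.9 MPa
τ_max = K·τ₀ = 1.1094 × 1039.9 = 1153.7 MPa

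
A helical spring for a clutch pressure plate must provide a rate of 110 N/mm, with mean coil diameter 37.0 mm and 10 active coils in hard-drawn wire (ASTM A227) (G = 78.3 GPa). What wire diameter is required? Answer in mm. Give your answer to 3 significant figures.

d = (8D³N_a·k / G)^(1/4) = (8·37.0³·10·110 / (78.3×10³))^0.25
  = (5692.8)^0.25 = 8.6862 mm

8.69 mm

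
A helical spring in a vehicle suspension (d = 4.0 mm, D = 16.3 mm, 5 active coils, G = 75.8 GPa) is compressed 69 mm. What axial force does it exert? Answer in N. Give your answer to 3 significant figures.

7730 N

k = Gd⁴/(8D³N_a) = (75.8×10³)(4.0⁴)/(8·16.3³·5) = 112.02 N/mm
F = k·δ = 112.02 × 69 = 7729.2 N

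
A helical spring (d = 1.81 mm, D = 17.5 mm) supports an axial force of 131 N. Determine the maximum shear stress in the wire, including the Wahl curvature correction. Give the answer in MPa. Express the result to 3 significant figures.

1130 MPa

Spring index C = D/d = 17.5/1.81 = 9.6685
K_W = (4C−1)/(4C−4) + 0.615/C = 37.674/34.674 + 0.0636 = 1.1501
τ₀ = 8FD/(πd³) = 8·131·17.5/(π·1.81³) = 18340/18.629 = 984.5 MPa
τ_max = K·τ₀ = 1.1501 × 984.5 = 1132.3 MPa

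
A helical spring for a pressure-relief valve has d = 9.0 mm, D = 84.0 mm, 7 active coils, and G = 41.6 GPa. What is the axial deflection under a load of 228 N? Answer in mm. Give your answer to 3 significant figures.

k = Gd⁴/(8D³N_a) = (41.6×10³)(9.0⁴)/(8·84.0³·7) = 8.2231 N/mm
δ = F/k = 228 / 8.2231 = 27.727 mm

27.7 mm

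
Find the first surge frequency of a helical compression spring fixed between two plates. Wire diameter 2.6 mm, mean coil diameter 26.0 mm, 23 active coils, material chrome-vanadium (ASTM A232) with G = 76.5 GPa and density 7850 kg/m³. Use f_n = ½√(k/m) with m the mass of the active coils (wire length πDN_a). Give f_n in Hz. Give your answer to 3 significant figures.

k = Gd⁴/(8D³N_a) = (76.5×10³)(2.6⁴)/(8·26.0³·23) = 1.081 N/mm = 1081 N/m
Wire length L = πDN_a = π·26.0·23 = 1878.7 mm
m = ρ·(πd²/4)·L = 7850 × 5.3093×10⁻⁶ m² × 1.8787 m = 0.078299 kg
f_n = ½√(k/m) = 0.5·√(1081/0.078299) = 0.5·√(13806) = 58.749 Hz

58.7 Hz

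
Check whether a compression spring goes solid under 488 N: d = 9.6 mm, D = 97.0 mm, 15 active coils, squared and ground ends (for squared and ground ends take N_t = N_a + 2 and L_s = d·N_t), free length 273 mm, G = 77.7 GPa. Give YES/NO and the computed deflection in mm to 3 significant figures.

NO, δ = 81.0 mm

k = Gd⁴/(8D³N_a) = (77.7×10³)(9.6⁴)/(8·97.0³·15) = 6.0257 N/mm
N_t = 17; L_s = 9.6·17 = 163.2 mm; δ_solid = L₀ − L_s = 273 − 163.2 = 109.8 mm
δ = F/k = 488/6.0257 = 80.986 mm
δ < δ_solid → spring does not go solid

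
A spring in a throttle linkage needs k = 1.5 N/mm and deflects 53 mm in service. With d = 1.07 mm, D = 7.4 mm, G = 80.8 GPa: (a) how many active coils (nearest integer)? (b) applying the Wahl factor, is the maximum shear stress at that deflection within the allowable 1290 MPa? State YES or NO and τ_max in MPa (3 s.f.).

(a) 22 coils; (b) NO, τ_max = 1470 MPa

N_a = Gd⁴/(8D³k) = (80.8×10³)(1.07⁴)/(8·7.4³·1.5) = 21.78 → N_a = 22
Actual rate k = Gd⁴/(8D³·22) = 1.485 N/mm
Working load F = kδ = 1.485·53 = 78.707 N
C = 7.4/1.07 = 6.9159; K_W = (4C−1)/(4C−4)+0.615/C = 1.2157
τ_max = K_W·8FD/(πd³) = 1.2157·1210.7 = 1471.8 MPa
τ_max > 1290 MPa → exceeds allowable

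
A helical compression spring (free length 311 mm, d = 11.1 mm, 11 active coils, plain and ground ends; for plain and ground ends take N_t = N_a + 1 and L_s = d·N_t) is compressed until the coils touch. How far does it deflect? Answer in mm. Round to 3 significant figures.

N_t = 12; L_s = 11.1·12 = 133.2 mm
δ_solid = L₀ − L_s = 311 − 133.2 = 177.8 mm

178 mm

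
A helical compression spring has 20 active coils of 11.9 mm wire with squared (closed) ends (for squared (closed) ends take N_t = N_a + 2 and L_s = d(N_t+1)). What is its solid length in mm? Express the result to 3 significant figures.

squared (closed) ends: N_t = N_a + 2 = 20 + 2 = 22
L_s = d·(N_t+1) = 11.9 × 23 = 273.7 mm

274 mm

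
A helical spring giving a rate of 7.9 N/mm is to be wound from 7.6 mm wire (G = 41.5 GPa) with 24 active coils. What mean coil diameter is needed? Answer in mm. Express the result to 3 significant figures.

D = (Gd⁴/(8N_a·k))^(1/3) = (41.5×10³·7.6⁴/(8·24·7.9))^(1/3)
  = (91279.7)^(1/3) = 45.0254 mm

45.0 mm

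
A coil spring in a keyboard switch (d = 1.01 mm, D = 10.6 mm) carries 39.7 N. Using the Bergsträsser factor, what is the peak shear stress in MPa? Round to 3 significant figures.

1170 MPa

Spring index C = D/d = 10.6/1.01 = 10.4950
K_B = (4C+2)/(4C−3) = 43.980/38.980 = 1.1283
τ₀ = 8FD/(πd³) = 8·39.7·10.6/(π·1.01³) = 3366.56/3.2368 = 1040.1 MPa
τ_max = K·τ₀ = 1.1283 × 1040.1 = 1173.5 MPa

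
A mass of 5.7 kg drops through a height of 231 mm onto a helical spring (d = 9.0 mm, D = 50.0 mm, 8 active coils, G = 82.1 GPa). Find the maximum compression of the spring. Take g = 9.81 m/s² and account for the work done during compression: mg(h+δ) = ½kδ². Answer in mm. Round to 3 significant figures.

k = Gd⁴/(8D³N_a) = (82.1×10³)(9.0⁴)/(8·50.0³·8) = 67.332 N/mm
W = mg = 5.7 × 9.81 = 55.917 N
½kδ² − Wδ − Wh = 0 → δ = (W + √(W² + 2kWh))/k
δ = (55.917 + √(3126.7 + 1.73944e+06))/67.332 = (55.917 + 1320.1)/67.332 = 20.436 mm

20.4 mm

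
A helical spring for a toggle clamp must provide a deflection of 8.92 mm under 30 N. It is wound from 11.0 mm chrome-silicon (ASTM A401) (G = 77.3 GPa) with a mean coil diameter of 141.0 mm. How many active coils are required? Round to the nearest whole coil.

Required rate k = F/δ = 30/8.92 = 3.3632 N/mm
N_a = Gd⁴/(8D³k) = (77.3×10³ × 11.0⁴)/(8 × 141.0³ × 3.3632)
    = 1.13175e+09 / 7.5423e+07 = 15.01 → 15 coils

15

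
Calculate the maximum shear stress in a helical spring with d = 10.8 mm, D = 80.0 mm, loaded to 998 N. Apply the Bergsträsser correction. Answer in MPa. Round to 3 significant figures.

Spring index C = D/d = 80.0/10.8 = 7.4074
K_B = (4C+2)/(4C−3) = 31.630/26.630 = 1.1878
τ₀ = 8FD/(πd³) = 8·998·80.0/(π·10.8³) = 638720/3957.5 = 161.39 MPa
τ_max = K·τ₀ = 1.1878 × 161.39 = 191.7 MPa

192 MPa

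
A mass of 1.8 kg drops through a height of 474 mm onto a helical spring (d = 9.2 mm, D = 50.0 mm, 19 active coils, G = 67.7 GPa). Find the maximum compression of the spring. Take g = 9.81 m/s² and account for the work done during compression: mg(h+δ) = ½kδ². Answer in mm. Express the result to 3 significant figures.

k = Gd⁴/(8D³N_a) = (67.7×10³)(9.2⁴)/(8·50.0³·19) = 25.526 N/mm
W = mg = 1.8 × 9.81 = 17.658 N
½kδ² − Wδ − Wh = 0 → δ = (W + √(W² + 2kWh))/k
δ = (17.658 + √(311.8 + 427303))/25.526 = (17.658 + 653.92)/25.526 = 26.309 mm

26.3 mm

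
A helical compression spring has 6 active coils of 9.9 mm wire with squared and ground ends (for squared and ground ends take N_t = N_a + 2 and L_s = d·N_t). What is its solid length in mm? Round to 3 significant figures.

79.2 mm

squared and ground ends: N_t = N_a + 2 = 6 + 2 = 8
L_s = d·N_t = 9.9 × 8 = 79.2 mm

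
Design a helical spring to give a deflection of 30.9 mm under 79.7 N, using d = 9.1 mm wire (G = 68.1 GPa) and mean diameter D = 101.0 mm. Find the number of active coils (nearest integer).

22

Required rate k = F/δ = 79.7/30.9 = 2.5793 N/mm
N_a = Gd⁴/(8D³k) = (68.1×10³ × 9.1⁴)/(8 × 101.0³ × 2.5793)
    = 4.66995e+08 / 2.12595e+07 = 21.97 → 22 coils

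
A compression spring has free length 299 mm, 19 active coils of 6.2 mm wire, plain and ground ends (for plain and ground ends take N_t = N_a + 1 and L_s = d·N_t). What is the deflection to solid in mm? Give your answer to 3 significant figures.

N_t = 20; L_s = 6.2·20 = 124 mm
δ_solid = L₀ − L_s = 299 − 124 = 175 mm

175 mm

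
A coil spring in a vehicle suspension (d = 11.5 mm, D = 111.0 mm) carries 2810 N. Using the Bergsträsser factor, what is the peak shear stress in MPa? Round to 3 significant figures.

Spring index C = D/d = 111.0/11.5 = 9.6522
K_B = (4C+2)/(4C−3) = 40.609/35.609 = 1.1404
τ₀ = 8FD/(πd³) = 8·2810·111.0/(π·11.5³) = 2.49528e+06/4778 = 522.25 MPa
τ_max = K·τ₀ = 1.1404 × 522.25 = 595.58 MPa

596 MPa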